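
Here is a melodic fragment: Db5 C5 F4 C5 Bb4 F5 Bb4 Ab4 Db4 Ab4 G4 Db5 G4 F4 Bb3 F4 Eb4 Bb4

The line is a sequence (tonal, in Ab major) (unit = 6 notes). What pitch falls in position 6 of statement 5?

The unit is 6 notes. Position-6 pitches of the 3 shown cells: F5, Db5, Bb4.
Carrying that down a 3rd forward: G4 → Eb4.

Eb4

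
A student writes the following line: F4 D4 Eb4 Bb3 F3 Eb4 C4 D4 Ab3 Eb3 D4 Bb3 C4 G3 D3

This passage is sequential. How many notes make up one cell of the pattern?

Try groups of 5 (3 cells in 15 notes):
F4 D4 Eb4 Bb3 F3 | Eb4 C4 D4 Ab3 Eb3 | D4 Bb3 C4 G3 D3
Every group is a transposition down a 2nd of the one before; no shorter unit works.

5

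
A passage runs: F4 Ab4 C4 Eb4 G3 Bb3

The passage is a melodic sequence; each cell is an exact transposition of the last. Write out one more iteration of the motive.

With a 2-note motive the entries are F4, C4, G3, each down a 4th from the previous.
From D3 the exact shape gives D3 F3.

D3 F3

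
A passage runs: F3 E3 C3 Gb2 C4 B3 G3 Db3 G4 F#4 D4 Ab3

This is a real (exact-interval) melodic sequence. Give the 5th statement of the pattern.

Unit = 4 notes; the statements start on F3, C4, G4, moving up a 5th each time.
Carrying on: D5 → A5.
From A5 the exact shape gives A5 G#5 E5 Bb4.

A5 G#5 E5 Bb4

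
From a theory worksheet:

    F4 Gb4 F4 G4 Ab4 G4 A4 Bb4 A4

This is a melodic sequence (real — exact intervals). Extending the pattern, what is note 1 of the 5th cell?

With 3-note cells, note 1 of each statement runs F4, G4, A4.
Extending up a 2nd: B4 → C#5.

C#5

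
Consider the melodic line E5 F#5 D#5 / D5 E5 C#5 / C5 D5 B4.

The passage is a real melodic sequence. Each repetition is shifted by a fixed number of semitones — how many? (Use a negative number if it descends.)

Taking 3-note groups, the heads are E5, D5, C5: the pattern moves down a 2nd.
E5 to D5 spans -2 semitones.

-2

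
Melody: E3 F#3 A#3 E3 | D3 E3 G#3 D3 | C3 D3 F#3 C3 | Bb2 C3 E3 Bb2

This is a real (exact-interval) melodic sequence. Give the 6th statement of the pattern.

Gb2 Ab2 C3 Gb2

With a 4-note motive the entries are E3, D3, C3, Bb2, each down a 2nd from the previous.
Extending down a 2nd: Ab2 → Gb2.
Statement 6 starts on Gb2 and keeps the same exact contour: Gb2 Ab2 C3 Gb2.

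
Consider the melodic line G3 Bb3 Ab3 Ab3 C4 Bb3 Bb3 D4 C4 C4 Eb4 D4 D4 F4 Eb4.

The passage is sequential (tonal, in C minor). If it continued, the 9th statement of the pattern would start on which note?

Ab4

Taking 3-note groups, the heads are G3, Ab3, Bb3, C4, D4: the pattern moves up a 2nd.
Continuing: Eb4 → F4 → G4 → Ab4. Statement 9 starts on Ab4.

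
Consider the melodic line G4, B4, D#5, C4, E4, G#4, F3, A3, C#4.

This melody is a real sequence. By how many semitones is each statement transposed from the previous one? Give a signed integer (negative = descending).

The 3-note cells begin on G4, C4, F3 — each down a 5th from the last.
G4 to C4 spans -7 semitones.

-7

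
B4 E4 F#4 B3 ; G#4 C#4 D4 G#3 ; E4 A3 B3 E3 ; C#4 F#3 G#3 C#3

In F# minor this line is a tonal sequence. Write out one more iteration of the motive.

A3 D3 E3 A2

Taking 4-note groups, the heads are B4, G#4, E4, C#4: the pattern moves down a 3rd.
So cell 5 is A3 D3 E3 A2.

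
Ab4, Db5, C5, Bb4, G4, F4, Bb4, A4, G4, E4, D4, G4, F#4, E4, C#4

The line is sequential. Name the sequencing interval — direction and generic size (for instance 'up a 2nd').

Unit = 5 notes; the statements start on Ab4, F4, D4, moving down a 3rd each time.
Ab4 to F4 is down a 3rd.

down a 3rd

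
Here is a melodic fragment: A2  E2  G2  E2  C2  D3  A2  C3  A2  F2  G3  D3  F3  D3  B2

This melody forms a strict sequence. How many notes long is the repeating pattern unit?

5

There are 15 notes; a 5-note unit gives 3 cells:
A2 E2 G2 E2 C2 | D3 A2 C3 A2 F2 | G3 D3 F3 D3 B2
Each cell is the previous one up a 4th — so the unit is 5 notes.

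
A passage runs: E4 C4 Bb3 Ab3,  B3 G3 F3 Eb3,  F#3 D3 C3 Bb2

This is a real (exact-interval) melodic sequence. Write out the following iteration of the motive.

The 4-note cells begin on E4, B3, F#3 — each down a 4th from the last.
So cell 4 is C#3 A2 G2 F2.

C#3 A2 G2 F2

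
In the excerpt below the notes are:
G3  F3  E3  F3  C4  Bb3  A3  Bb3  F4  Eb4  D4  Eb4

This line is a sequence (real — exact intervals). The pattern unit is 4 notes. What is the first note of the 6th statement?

Ab5

With a 4-note motive the entries are G3, C4, F4, each up a 4th from the previous.
Continuing: Bb4 → Eb5 → Ab5. Statement 6 starts on Ab5.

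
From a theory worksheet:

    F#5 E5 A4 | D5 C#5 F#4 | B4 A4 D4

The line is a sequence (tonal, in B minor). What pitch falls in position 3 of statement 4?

B3

With 3-note cells, note 3 of each statement runs A4, F#4, D4.
Each moves down a 3rd; the next is B3.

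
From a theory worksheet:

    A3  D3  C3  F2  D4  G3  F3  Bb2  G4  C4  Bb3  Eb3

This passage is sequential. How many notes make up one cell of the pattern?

Try groups of 4 (3 cells in 12 notes):
A3 D3 C3 F2 | D4 G3 F3 Bb2 | G4 C4 Bb3 Eb3
Every group is a transposition up a 4th of the one before; no shorter unit works.

4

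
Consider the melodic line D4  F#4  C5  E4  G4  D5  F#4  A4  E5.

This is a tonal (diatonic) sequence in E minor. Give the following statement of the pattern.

With a 3-note motive the entries are D4, E4, F#4, each up a 2nd from the previous.
Statement 4 starts on G4 and keeps the same diatonic contour: G4 B4 F#5.

G4 B4 F#5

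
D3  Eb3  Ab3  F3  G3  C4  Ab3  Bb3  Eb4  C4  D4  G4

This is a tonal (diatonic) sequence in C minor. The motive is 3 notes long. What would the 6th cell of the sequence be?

G4 Ab4 D5

With a 3-note motive the entries are D3, F3, Ab3, C4, each up a 3rd from the previous.
Continuing the starts: Eb4 → G4.
So cell 6 is G4 Ab4 D5.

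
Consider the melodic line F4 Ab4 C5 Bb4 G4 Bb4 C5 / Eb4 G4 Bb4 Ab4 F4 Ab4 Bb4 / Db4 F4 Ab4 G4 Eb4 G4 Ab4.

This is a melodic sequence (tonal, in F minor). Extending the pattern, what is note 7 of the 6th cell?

Eb4

The unit is 7 notes. Position-7 pitches of the 3 shown cells: C5, Bb4, Ab4.
Extending down a 2nd: G4 → F4 → Eb4.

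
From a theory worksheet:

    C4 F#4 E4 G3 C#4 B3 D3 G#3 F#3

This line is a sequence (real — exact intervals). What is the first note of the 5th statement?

Unit = 3 notes; the statements start on C4, G3, D3, moving down a 4th each time.
Extending the heads down a 4th: A2 → E2.

E2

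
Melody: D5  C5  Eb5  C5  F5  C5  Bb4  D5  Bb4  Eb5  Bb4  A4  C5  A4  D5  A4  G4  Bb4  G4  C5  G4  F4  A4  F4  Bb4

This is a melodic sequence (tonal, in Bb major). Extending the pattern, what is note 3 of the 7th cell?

With 5-note cells, note 3 of each statement runs Eb5, D5, C5, Bb4, A4.
Carrying that down a 2nd forward: G4 → F4.

F4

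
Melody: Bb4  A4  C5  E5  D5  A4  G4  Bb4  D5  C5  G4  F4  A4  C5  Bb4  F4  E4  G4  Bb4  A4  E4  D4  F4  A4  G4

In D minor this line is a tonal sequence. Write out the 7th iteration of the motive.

C4 Bb3 D4 F4 E4

Unit = 5 notes; the statements start on Bb4, A4, G4, F4, E4, moving down a 2nd each time.
Extending down a 2nd: D4 → C4.
From C4 the diatonic shape gives C4 Bb3 D4 F4 E4.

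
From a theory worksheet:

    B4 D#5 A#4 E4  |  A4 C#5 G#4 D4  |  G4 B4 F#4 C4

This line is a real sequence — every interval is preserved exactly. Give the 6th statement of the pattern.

Db4 F4 C4 Gb3

Taking 4-note groups, the heads are B4, A4, G4: the pattern moves down a 2nd.
Extending down a 2nd: F4 → Eb4 → Db4.
From Db4 the exact shape gives Db4 F4 C4 Gb3.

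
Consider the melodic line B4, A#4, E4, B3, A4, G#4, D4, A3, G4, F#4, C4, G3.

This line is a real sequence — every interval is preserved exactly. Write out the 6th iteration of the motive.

Db4 C4 Gb3 Db3

Unit = 4 notes; the statements start on B4, A4, G4, moving down a 2nd each time.
Extending down a 2nd: F4 → Eb4 → Db4.
From Db4 the exact shape gives Db4 C4 Gb3 Db3.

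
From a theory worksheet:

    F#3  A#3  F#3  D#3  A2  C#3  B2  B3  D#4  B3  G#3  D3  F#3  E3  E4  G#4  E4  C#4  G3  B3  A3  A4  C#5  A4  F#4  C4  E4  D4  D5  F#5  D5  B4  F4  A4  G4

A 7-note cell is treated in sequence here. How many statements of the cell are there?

5

35 notes in groups of 7 gives 35/7 = 5 statements.
Starts: F#3, B3, E4, A4, D5 — each up a 4th.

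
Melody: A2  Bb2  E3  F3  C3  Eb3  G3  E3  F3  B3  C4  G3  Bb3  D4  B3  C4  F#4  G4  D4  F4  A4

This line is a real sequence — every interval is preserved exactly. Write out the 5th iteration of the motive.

Taking 7-note groups, the heads are A2, E3, B3: the pattern moves up a 5th.
Extending up a 5th: F#4 → C#5.
So cell 5 is C#5 D5 G#5 A5 E5 G5 B5.

C#5 D5 G#5 A5 E5 G5 B5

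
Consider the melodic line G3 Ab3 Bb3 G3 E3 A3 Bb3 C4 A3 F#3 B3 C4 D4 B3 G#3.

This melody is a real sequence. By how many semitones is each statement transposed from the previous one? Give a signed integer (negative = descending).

2

The 5-note cells begin on G3, A3, B3 — each up a 2nd from the last.
Counting half-steps from G3 to A3: 2.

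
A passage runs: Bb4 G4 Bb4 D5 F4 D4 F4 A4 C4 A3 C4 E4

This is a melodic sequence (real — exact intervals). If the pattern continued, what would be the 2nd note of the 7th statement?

C#2

Grouping in 4s, the 2nd note of each cell is G4, D4, A3.
Carrying that down a 4th forward: E3 → B2 → F#2 → C#2.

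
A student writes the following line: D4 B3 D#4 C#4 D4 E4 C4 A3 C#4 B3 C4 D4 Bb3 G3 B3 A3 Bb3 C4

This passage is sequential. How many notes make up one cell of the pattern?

Try groups of 6 (3 cells in 18 notes):
D4 B3 D#4 C#4 D4 E4 | C4 A3 C#4 B3 C4 D4 | Bb3 G3 B3 A3 Bb3 C4
Every group is a transposition down a 2nd of the one before; no shorter unit works.

6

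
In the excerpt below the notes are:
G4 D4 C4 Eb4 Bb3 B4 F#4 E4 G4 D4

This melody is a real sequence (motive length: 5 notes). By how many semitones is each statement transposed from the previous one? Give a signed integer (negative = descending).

4

The 5-note cells begin on G4, B4 — each up a 3rd from the last.
G4 to B4 spans +4 semitones.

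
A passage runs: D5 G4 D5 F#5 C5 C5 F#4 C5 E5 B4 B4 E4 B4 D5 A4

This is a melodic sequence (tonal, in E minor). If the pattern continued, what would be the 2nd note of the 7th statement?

The unit is 5 notes. Position-2 pitches of the 3 shown cells: G4, F#4, E4.
Extending down a 2nd: D4 → C4 → B3 → A3.

A3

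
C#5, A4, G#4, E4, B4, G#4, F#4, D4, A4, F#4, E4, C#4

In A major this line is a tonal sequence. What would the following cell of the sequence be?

Unit = 4 notes; the statements start on C#5, B4, A4, moving down a 2nd each time.
From G#4 the diatonic shape gives G#4 E4 D4 B3.

G#4 E4 D4 B3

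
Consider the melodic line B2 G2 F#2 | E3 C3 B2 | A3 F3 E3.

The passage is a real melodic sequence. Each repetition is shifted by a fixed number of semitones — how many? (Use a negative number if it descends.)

With a 3-note motive the entries are B2, E3, A3, each up a 4th from the previous.
Counting half-steps from B2 to E3: 5.

5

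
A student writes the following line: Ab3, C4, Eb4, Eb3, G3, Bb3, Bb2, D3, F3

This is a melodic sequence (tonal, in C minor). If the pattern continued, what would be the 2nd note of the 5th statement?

Eb2

The unit is 3 notes. Position-2 pitches of the 3 shown cells: C4, G3, D3.
Carrying that down a 4th forward: Ab2 → Eb2.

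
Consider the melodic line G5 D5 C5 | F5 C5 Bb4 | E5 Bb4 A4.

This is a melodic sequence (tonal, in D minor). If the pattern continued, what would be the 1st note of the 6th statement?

The unit is 3 notes. Position-1 pitches of the 3 shown cells: G5, F5, E5.
Each moves down a 2nd. Continuing: D5 → C5 → Bb4.

Bb4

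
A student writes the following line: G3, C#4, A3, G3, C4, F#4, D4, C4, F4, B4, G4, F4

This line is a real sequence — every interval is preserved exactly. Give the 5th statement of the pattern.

Eb5 A5 F5 Eb5

Taking 4-note groups, the heads are G3, C4, F4: the pattern moves up a 4th.
Extending up a 4th: Bb4 → Eb5.
Statement 5 starts on Eb5 and keeps the same exact contour: Eb5 A5 F5 Eb5.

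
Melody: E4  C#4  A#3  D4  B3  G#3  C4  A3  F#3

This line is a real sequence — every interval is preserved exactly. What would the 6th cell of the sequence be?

Gb3 Eb3 C3

Taking 3-note groups, the heads are E4, D4, C4: the pattern moves down a 2nd.
Extending down a 2nd: Bb3 → Ab3 → Gb3.
So cell 6 is Gb3 Eb3 C3.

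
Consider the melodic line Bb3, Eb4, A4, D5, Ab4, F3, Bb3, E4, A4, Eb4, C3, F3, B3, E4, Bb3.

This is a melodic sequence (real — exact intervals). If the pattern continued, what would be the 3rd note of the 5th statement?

C#3

With 5-note cells, note 3 of each statement runs A4, E4, B3.
Each moves down a 4th. Continuing: F#3 → C#3.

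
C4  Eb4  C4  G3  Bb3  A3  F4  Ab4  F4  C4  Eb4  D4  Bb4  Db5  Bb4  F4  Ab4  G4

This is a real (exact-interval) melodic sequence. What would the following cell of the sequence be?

With a 6-note motive the entries are C4, F4, Bb4, each up a 4th from the previous.
From Eb5 the exact shape gives Eb5 Gb5 Eb5 Bb4 Db5 C5.

Eb5 Gb5 Eb5 Bb4 Db5 C5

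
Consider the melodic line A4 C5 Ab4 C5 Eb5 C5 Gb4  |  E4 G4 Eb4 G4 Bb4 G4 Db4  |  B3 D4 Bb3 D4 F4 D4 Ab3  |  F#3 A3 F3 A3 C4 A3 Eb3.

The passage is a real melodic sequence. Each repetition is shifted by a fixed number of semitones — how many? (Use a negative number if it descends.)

Taking 7-note groups, the heads are A4, E4, B3, F#3: the pattern moves down a 4th.
A4 to E4 spans -5 semitones.

-5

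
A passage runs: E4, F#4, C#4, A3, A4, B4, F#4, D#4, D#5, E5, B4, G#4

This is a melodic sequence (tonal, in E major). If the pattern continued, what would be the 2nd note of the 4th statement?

A5

Grouping in 4s, the 2nd note of each cell is F#4, B4, E5.
Each moves up a 4th; the next is A5.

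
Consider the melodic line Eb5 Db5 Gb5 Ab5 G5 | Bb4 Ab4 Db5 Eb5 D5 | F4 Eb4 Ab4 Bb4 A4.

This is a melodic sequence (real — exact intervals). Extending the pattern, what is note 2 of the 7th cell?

With 5-note cells, note 2 of each statement runs Db5, Ab4, Eb4.
Extending down a 4th: Bb3 → F3 → C3 → G2.

G2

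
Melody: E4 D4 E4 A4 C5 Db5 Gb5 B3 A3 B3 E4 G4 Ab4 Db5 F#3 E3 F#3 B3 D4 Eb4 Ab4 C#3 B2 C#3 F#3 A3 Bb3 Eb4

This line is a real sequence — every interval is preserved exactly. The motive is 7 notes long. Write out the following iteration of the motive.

Taking 7-note groups, the heads are E4, B3, F#3, C#3: the pattern moves down a 4th.
So cell 5 is G#2 F#2 G#2 C#3 E3 F3 Bb3.

G#2 F#2 G#2 C#3 E3 F3 Bb3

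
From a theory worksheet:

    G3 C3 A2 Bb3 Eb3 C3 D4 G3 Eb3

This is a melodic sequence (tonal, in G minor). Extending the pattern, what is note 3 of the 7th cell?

F4

The unit is 3 notes. Position-3 pitches of the 3 shown cells: A2, C3, Eb3.
Each moves up a 3rd. Continuing: G3 → Bb3 → D4 → F4.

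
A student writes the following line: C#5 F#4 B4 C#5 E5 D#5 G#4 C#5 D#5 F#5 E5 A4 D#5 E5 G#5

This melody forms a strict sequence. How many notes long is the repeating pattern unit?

5

Try groups of 5 (3 cells in 15 notes):
C#5 F#4 B4 C#5 E5 | D#5 G#4 C#5 D#5 F#5 | E5 A4 D#5 E5 G#5
Every group is a transposition up a 2nd of the one before; no shorter unit works.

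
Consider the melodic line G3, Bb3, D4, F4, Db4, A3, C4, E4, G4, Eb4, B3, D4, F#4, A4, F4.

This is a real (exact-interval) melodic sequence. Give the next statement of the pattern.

Unit = 5 notes; the statements start on G3, A3, B3, moving up a 2nd each time.
From C#4 the exact shape gives C#4 E4 G#4 B4 G4.

C#4 E4 G#4 B4 G4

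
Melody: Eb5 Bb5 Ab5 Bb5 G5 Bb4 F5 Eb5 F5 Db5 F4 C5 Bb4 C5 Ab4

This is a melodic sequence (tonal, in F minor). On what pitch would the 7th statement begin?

Ab2

The 5-note cells begin on Eb5, Bb4, F4 — each down a 4th from the last.
Extending the heads down a 4th: C4 → G3 → Db3 → Ab2.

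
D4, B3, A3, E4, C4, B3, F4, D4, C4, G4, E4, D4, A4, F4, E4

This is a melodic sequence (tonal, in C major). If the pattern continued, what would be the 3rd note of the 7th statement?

The unit is 3 notes. Position-3 pitches of the 5 shown cells: A3, B3, C4, D4, E4.
Extending up a 2nd: F4 → G4.

G4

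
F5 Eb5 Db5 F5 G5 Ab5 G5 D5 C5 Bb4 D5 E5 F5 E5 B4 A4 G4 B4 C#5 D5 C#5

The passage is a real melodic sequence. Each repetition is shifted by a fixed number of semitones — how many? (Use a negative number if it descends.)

-3

Taking 7-note groups, the heads are F5, D5, B4: the pattern moves down a 3rd.
Counting half-steps from F5 to D5: -3.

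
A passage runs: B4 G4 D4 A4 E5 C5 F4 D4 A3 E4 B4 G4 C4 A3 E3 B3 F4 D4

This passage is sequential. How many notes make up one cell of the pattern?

6

18 notes total. Splitting into 3 groups of 6:
B4 G4 D4 A4 E5 C5 | F4 D4 A3 E4 B4 G4 | C4 A3 E3 B3 F4 D4
Every group is a transposition down a 4th of the one before; no shorter unit works.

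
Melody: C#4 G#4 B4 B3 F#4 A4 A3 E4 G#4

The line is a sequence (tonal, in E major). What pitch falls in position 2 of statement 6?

B3

The unit is 3 notes. Position-2 pitches of the 3 shown cells: G#4, F#4, E4.
Carrying that down a 2nd forward: D#4 → C#4 → B3.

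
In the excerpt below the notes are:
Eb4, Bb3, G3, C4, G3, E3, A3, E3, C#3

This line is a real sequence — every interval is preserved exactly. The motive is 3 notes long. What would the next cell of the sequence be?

F#3 C#3 A#2

With a 3-note motive the entries are Eb4, C4, A3, each down a 3rd from the previous.
From F#3 the exact shape gives F#3 C#3 A#2.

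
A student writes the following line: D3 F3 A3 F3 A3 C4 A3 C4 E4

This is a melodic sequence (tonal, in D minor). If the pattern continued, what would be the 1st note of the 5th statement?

E4

The unit is 3 notes. Position-1 pitches of the 3 shown cells: D3, F3, A3.
Each moves up a 3rd. Continuing: C4 → E4.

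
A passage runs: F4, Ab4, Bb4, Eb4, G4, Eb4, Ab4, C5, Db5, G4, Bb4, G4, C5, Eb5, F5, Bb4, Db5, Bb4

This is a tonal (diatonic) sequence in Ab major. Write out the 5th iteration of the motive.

The 6-note cells begin on F4, Ab4, C5 — each up a 3rd from the last.
Carrying on: Eb5 → G5.
From G5 the diatonic shape gives G5 Bb5 C6 F5 Ab5 F5.

G5 Bb5 C6 F5 Ab5 F5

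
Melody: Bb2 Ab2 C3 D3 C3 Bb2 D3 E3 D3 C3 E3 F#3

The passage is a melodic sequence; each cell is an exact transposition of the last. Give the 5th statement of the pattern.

F#3 E3 G#3 A#3

Unit = 4 notes; the statements start on Bb2, C3, D3, moving up a 2nd each time.
Continuing the starts: E3 → F#3.
From F#3 the exact shape gives F#3 E3 G#3 A#3.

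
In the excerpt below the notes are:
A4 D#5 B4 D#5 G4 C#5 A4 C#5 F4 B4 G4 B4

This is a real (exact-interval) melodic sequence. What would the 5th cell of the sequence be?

Db4 G4 Eb4 G4

The 4-note cells begin on A4, G4, F4 — each down a 2nd from the last.
Carrying on: Eb4 → Db4.
Statement 5 starts on Db4 and keeps the same exact contour: Db4 G4 Eb4 G4.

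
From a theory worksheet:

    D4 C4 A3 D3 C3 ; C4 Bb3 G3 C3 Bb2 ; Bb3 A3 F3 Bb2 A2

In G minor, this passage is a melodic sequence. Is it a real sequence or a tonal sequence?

Every note is diatonic to G minor.
Cell 1 has -2 semitones from note 1 to 2, but cell 3 has -1 — the interval quality changes while the contour stays the same, which is the hallmark of a tonal sequence.

tonal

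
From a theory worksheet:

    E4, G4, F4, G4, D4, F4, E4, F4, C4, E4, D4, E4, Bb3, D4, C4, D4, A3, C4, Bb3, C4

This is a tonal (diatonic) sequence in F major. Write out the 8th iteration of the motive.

E3 G3 F3 G3

The 4-note cells begin on E4, D4, C4, Bb3, A3 — each down a 2nd from the last.
Continuing the starts: G3 → F3 → E3.
So cell 8 is E3 G3 F3 G3.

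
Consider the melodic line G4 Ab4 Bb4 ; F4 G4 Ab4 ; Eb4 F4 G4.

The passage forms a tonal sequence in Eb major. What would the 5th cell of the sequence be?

C4 D4 Eb4

With a 3-note motive the entries are G4, F4, Eb4, each down a 2nd from the previous.
Continuing the starts: D4 → C4.
From C4 the diatonic shape gives C4 D4 Eb4.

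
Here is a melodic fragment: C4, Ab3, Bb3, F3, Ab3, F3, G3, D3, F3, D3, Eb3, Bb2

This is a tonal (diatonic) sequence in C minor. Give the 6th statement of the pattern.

G2 Eb2 F2 C2

With a 4-note motive the entries are C4, Ab3, F3, each down a 3rd from the previous.
Extending down a 3rd: D3 → Bb2 → G2.
Statement 6 starts on G2 and keeps the same diatonic contour: G2 Eb2 F2 C2.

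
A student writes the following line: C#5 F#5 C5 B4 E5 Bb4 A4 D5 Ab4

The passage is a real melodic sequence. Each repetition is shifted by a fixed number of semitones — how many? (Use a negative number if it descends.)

Unit = 3 notes; the statements start on C#5, B4, A4, moving down a 2nd each time.
Counting half-steps from C#5 to B4: -2.

-2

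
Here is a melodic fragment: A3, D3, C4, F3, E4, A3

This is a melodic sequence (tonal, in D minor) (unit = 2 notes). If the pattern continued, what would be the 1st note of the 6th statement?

D5

With 2-note cells, note 1 of each statement runs A3, C4, E4.
Each moves up a 3rd. Continuing: G4 → Bb4 → D5.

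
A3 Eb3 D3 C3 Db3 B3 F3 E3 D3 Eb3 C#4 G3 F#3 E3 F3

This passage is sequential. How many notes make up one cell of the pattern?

5

Try groups of 5 (3 cells in 15 notes):
A3 Eb3 D3 C3 Db3 | B3 F3 E3 D3 Eb3 | C#4 G3 F#3 E3 F3
That's a consistent up a 2nd shift per cell, and no other grouping gives one.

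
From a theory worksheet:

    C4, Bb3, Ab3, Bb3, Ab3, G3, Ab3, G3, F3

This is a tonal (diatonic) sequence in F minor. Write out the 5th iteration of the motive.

F3 Eb3 Db3

With a 3-note motive the entries are C4, Bb3, Ab3, each down a 2nd from the previous.
Extending down a 2nd: G3 → F3.
Statement 5 starts on F3 and keeps the same diatonic contour: F3 Eb3 Db3.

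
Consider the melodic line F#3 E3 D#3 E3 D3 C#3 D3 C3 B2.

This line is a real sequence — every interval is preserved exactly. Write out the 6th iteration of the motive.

Unit = 3 notes; the statements start on F#3, E3, D3, moving down a 2nd each time.
Carrying on: C3 → Bb2 → Ab2.
So cell 6 is Ab2 Gb2 F2.

Ab2 Gb2 F2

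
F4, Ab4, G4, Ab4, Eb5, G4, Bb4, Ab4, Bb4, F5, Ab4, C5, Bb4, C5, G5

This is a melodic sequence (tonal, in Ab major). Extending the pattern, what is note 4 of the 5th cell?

Grouping in 5s, the 4th note of each cell is Ab4, Bb4, C5.
Extending up a 2nd: Db5 → Eb5.

Eb5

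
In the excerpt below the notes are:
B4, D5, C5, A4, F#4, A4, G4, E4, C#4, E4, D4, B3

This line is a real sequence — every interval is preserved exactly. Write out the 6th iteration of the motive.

A#2 C#3 B2 G#2

With a 4-note motive the entries are B4, F#4, C#4, each down a 4th from the previous.
Carrying on: G#3 → D#3 → A#2.
Statement 6 starts on A#2 and keeps the same exact contour: A#2 C#3 B2 G#2.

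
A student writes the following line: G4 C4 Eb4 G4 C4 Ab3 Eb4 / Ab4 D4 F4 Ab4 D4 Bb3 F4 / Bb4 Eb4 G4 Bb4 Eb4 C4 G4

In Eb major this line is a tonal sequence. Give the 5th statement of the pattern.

Taking 7-note groups, the heads are G4, Ab4, Bb4: the pattern moves up a 2nd.
Carrying on: C5 → D5.
Statement 5 starts on D5 and keeps the same diatonic contour: D5 G4 Bb4 D5 G4 Eb4 Bb4.

D5 G4 Bb4 D5 G4 Eb4 Bb4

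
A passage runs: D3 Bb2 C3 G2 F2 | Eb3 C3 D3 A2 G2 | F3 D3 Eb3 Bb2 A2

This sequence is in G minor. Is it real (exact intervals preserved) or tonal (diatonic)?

Every note is diatonic to G minor.
Cell 1 has -4 semitones from note 1 to 2, but cell 2 has -3 — the interval quality changes while the contour stays the same, which is the hallmark of a tonal sequence.

tonal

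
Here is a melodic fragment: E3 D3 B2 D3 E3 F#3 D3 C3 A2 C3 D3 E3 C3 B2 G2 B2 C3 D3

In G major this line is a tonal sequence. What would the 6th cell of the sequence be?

Taking 6-note groups, the heads are E3, D3, C3: the pattern moves down a 2nd.
Extending down a 2nd: B2 → A2 → G2.
From G2 the diatonic shape gives G2 F#2 D2 F#2 G2 A2.

G2 F#2 D2 F#2 G2 A2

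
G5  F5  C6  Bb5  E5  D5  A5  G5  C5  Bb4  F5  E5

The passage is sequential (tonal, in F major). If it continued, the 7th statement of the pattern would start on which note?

Bb3

With a 4-note motive the entries are G5, E5, C5, each down a 3rd from the previous.
Extending the heads down a 3rd: A4 → F4 → D4 → Bb3.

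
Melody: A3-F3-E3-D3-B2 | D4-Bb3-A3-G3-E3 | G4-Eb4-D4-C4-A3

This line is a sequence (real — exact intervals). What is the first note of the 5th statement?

With a 5-note motive the entries are A3, D4, G4, each up a 4th from the previous.
Continuing: C5 → F5. Statement 5 starts on F5.

F5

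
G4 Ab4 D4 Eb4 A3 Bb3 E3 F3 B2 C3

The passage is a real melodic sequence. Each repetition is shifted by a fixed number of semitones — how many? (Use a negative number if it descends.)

Unit = 2 notes; the statements start on G4, D4, A3, E3, B2, moving down a 4th each time.
Counting half-steps from G4 to D4: -5.

-5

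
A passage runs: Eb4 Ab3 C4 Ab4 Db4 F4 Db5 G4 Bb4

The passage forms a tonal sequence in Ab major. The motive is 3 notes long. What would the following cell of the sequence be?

G5 C5 Eb5

Taking 3-note groups, the heads are Eb4, Ab4, Db5: the pattern moves up a 4th.
So cell 4 is G5 C5 Eb5.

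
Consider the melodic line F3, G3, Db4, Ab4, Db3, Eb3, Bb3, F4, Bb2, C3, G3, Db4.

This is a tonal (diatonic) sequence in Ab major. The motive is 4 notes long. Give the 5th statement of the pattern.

Eb2 F2 C3 G3

Unit = 4 notes; the statements start on F3, Db3, Bb2, moving down a 3rd each time.
Extending down a 3rd: G2 → Eb2.
Statement 5 starts on Eb2 and keeps the same diatonic contour: Eb2 F2 C3 G3.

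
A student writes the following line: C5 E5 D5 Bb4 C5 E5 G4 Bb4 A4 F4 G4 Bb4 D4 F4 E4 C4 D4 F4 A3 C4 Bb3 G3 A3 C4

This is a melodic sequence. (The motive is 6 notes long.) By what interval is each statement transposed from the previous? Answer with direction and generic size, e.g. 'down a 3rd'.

The 6-note cells begin on C5, G4, D4, A3 — each down a 4th from the last.
C5 to G4 is down a 4th.

down a 4th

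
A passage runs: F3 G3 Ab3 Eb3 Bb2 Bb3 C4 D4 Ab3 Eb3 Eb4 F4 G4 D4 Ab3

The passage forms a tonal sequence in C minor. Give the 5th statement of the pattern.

D5 Eb5 F5 C5 G4

The 5-note cells begin on F3, Bb3, Eb4 — each up a 4th from the last.
Extending up a 4th: Ab4 → D5.
From D5 the diatonic shape gives D5 Eb5 F5 C5 G4.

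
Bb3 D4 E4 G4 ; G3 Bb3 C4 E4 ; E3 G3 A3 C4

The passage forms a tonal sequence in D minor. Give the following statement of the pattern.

Taking 4-note groups, the heads are Bb3, G3, E3: the pattern moves down a 3rd.
Statement 4 starts on C3 and keeps the same diatonic contour: C3 E3 F3 A3.

C3 E3 F3 A3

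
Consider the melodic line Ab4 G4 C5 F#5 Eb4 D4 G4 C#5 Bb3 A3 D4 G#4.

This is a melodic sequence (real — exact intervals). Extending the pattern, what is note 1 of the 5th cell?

With 4-note cells, note 1 of each statement runs Ab4, Eb4, Bb3.
Extending down a 4th: F3 → C3.

C3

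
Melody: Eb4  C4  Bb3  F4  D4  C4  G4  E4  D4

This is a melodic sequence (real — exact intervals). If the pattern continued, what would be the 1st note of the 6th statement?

The unit is 3 notes. Position-1 pitches of the 3 shown cells: Eb4, F4, G4.
Extending up a 2nd: A4 → B4 → C#5.

C#5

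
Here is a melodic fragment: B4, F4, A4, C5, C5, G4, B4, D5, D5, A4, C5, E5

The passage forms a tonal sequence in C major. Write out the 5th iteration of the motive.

F5 C5 E5 G5

With a 4-note motive the entries are B4, C5, D5, each up a 2nd from the previous.
Extending up a 2nd: E5 → F5.
So cell 5 is F5 C5 E5 G5.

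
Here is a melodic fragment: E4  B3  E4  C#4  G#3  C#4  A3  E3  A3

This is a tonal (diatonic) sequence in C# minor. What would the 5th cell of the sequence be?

With a 3-note motive the entries are E4, C#4, A3, each down a 3rd from the previous.
Carrying on: F#3 → D#3.
So cell 5 is D#3 A2 D#3.

D#3 A2 D#3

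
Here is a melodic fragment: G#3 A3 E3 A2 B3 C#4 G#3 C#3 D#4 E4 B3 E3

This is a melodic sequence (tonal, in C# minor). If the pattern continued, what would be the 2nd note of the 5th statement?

With 4-note cells, note 2 of each statement runs A3, C#4, E4.
Carrying that up a 3rd forward: G#4 → B4.

B4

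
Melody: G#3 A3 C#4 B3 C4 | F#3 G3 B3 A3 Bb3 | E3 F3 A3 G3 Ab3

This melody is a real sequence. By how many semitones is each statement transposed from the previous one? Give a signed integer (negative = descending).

-2

Taking 5-note groups, the heads are G#3, F#3, E3: the pattern moves down a 2nd.
Counting half-steps from G#3 to F#3: -2.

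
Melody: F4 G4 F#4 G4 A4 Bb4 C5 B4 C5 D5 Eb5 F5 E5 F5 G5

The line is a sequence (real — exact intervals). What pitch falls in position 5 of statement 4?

C6

With 5-note cells, note 5 of each statement runs A4, D5, G5.
Each moves up a 4th; the next is C6.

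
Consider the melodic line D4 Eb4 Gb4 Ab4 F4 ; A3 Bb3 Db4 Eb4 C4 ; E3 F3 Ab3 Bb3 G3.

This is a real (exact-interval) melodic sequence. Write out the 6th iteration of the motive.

C#2 D2 F2 G2 E2

The 5-note cells begin on D4, A3, E3 — each down a 4th from the last.
Extending down a 4th: B2 → F#2 → C#2.
So cell 6 is C#2 D2 F2 G2 E2.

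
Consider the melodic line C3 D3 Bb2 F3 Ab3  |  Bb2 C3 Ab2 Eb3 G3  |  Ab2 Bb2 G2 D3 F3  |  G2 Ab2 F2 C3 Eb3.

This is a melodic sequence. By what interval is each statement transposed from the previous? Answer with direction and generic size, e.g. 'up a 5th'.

Unit = 5 notes; the statements start on C3, Bb2, Ab2, G2, moving down a 2nd each time.
C3 to Bb2 is down a 2nd.

down a 2nd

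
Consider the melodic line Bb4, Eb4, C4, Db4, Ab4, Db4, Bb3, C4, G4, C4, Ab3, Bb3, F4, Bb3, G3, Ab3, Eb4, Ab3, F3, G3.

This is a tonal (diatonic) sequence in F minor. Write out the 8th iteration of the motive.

The 4-note cells begin on Bb4, Ab4, G4, F4, Eb4 — each down a 2nd from the last.
Extending down a 2nd: Db4 → C4 → Bb3.
Statement 8 starts on Bb3 and keeps the same diatonic contour: Bb3 Eb3 C3 Db3.

Bb3 Eb3 C3 Db3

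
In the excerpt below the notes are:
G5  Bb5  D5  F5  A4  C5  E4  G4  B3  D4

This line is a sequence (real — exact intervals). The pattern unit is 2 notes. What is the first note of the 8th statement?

G#2

Unit = 2 notes; the statements start on G5, D5, A4, E4, B3, moving down a 4th each time.
Continuing: F#3 → C#3 → G#2. Statement 8 starts on G#2.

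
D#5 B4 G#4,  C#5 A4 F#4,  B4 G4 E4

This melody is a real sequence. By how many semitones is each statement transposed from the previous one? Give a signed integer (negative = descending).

Taking 3-note groups, the heads are D#5, C#5, B4: the pattern moves down a 2nd.
D#5 to C#5 spans -2 semitones.

-2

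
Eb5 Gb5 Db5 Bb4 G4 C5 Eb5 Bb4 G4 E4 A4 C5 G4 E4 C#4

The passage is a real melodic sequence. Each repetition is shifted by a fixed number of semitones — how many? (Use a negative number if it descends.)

Taking 5-note groups, the heads are Eb5, C5, A4: the pattern moves down a 3rd.
Counting half-steps from Eb5 to C5: -3.

-3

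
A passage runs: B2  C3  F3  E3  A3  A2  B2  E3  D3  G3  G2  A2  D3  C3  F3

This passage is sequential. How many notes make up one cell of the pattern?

15 notes total. Splitting into 3 groups of 5:
B2 C3 F3 E3 A3 | A2 B2 E3 D3 G3 | G2 A2 D3 C3 F3
Each cell is the previous one down a 2nd — so the unit is 5 notes.

5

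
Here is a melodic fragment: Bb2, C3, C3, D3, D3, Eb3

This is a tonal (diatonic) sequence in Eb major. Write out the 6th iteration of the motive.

The 2-note cells begin on Bb2, C3, D3 — each up a 2nd from the last.
Extending up a 2nd: Eb3 → F3 → G3.
Statement 6 starts on G3 and keeps the same diatonic contour: G3 Ab3.

G3 Ab3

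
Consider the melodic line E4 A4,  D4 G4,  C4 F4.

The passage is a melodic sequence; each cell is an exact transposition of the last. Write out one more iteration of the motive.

Unit = 2 notes; the statements start on E4, D4, C4, moving down a 2nd each time.
So cell 4 is Bb3 Eb4.

Bb3 Eb4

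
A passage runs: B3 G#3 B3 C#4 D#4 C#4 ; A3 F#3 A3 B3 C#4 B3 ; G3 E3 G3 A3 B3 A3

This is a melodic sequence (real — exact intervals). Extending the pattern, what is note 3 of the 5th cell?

Eb3

With 6-note cells, note 3 of each statement runs B3, A3, G3.
Extending down a 2nd: F3 → Eb3.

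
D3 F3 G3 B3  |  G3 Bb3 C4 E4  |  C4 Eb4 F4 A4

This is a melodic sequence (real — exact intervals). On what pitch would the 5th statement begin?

Unit = 4 notes; the statements start on D3, G3, C4, moving up a 4th each time.
Extending the heads up a 4th: F4 → Bb4.

Bb4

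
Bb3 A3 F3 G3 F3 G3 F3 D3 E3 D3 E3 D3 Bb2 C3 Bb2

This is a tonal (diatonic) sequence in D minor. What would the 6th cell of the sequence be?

Taking 5-note groups, the heads are Bb3, G3, E3: the pattern moves down a 3rd.
Carrying on: C3 → A2 → F2.
From F2 the diatonic shape gives F2 E2 C2 D2 C2.

F2 E2 C2 D2 C2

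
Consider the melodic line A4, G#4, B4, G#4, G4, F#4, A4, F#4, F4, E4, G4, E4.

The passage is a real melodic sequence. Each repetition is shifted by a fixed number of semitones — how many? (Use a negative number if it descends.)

Unit = 4 notes; the statements start on A4, G4, F4, moving down a 2nd each time.
A4→G4 is 67 − 69 = -2 semitones.

-2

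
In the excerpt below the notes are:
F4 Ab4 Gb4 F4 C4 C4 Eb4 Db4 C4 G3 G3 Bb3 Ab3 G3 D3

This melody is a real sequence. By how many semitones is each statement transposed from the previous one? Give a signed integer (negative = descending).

-5

Unit = 5 notes; the statements start on F4, C4, G3, moving down a 4th each time.
F4→C4 is 60 − 65 = -5 semitones.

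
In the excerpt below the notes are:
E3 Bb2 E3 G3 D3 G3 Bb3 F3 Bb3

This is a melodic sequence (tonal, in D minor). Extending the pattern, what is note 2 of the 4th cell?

A3

The unit is 3 notes. Position-2 pitches of the 3 shown cells: Bb2, D3, F3.
One more up a 3rd gives A3.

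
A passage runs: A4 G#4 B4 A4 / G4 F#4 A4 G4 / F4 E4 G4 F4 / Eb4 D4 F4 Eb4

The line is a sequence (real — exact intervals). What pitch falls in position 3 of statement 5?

Grouping in 4s, the 3rd note of each cell is B4, A4, G4, F4.
Each moves down a 2nd; the next is Eb4.

Eb4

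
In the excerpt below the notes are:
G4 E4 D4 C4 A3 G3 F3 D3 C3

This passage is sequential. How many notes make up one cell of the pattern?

3

9 notes total. Splitting into 3 groups of 3:
G4 E4 D4 | C4 A3 G3 | F3 D3 C3
Each cell is the previous one down a 5th — so the unit is 3 notes.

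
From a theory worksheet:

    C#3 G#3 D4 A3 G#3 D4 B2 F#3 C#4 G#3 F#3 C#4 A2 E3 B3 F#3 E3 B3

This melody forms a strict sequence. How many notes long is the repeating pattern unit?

6

18 notes total. Splitting into 3 groups of 6:
C#3 G#3 D4 A3 G#3 D4 | B2 F#3 C#4 G#3 F#3 C#4 | A2 E3 B3 F#3 E3 B3
That's a consistent down a 2nd shift per cell, and no other grouping gives one.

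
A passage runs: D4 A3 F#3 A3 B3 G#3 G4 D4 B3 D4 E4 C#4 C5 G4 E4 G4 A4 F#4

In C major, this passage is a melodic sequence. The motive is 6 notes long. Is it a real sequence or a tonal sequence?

Each cell has the same semitone pattern (-5, -3, 3, 2, -3) — intervals are preserved exactly.
And F#3 lies outside C major, so the sequence is real rather than tonal.

real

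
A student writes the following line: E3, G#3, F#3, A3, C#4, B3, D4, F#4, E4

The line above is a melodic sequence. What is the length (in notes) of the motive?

3

There are 9 notes; a 3-note unit gives 3 cells:
E3 G#3 F#3 | A3 C#4 B3 | D4 F#4 E4
Every group is a transposition up a 4th of the one before; no shorter unit works.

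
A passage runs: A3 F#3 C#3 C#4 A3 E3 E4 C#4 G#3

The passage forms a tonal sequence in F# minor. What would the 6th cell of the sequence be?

D5 B4 F#4

With a 3-note motive the entries are A3, C#4, E4, each up a 3rd from the previous.
Carrying on: G#4 → B4 → D5.
From D5 the diatonic shape gives D5 B4 F#4.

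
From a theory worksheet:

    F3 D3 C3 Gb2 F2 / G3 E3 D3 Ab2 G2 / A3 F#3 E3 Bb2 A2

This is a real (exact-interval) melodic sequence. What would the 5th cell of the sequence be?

Taking 5-note groups, the heads are F3, G3, A3: the pattern moves up a 2nd.
Continuing the starts: B3 → C#4.
From C#4 the exact shape gives C#4 A#3 G#3 D3 C#3.

C#4 A#3 G#3 D3 C#3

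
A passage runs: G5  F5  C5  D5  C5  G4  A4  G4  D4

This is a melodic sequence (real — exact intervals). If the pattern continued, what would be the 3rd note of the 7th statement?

F#2

With 3-note cells, note 3 of each statement runs C5, G4, D4.
Extending down a 4th: A3 → E3 → B2 → F#2.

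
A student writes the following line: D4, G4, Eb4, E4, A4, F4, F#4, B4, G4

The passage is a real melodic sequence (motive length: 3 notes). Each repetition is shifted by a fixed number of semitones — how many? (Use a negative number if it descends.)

The 3-note cells begin on D4, E4, F#4 — each up a 2nd from the last.
Counting half-steps from D4 to E4: 2.

2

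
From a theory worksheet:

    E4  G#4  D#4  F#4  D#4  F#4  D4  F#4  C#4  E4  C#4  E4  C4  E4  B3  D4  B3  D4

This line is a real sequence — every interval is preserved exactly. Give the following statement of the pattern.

Bb3 D4 A3 C4 A3 C4

With a 6-note motive the entries are E4, D4, C4, each down a 2nd from the previous.
So cell 4 is Bb3 D4 A3 C4 A3 C4.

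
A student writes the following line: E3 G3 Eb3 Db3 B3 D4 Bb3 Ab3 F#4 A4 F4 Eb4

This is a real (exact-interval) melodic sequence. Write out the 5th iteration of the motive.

G#5 B5 G5 F5

Unit = 4 notes; the statements start on E3, B3, F#4, moving up a 5th each time.
Continuing the starts: C#5 → G#5.
Statement 5 starts on G#5 and keeps the same exact contour: G#5 B5 G5 F5.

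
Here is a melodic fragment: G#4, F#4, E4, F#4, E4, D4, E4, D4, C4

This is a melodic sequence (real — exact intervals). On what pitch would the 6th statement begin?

Taking 3-note groups, the heads are G#4, F#4, E4: the pattern moves down a 2nd.
Extending the heads down a 2nd: D4 → C4 → Bb3.

Bb3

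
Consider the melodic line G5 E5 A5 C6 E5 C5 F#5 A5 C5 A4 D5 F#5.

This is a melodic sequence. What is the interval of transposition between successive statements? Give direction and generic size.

The 4-note cells begin on G5, E5, C5 — each down a 3rd from the last.
From G5 to E5: down a 3rd.

down a 3rd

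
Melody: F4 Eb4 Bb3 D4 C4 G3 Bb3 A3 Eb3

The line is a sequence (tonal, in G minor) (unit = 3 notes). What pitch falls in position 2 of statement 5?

Grouping in 3s, the 2nd note of each cell is Eb4, C4, A3.
Carrying that down a 3rd forward: F3 → D3.

D3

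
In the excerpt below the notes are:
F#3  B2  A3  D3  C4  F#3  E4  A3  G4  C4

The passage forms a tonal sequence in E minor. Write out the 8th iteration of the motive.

F#5 B4

The 2-note cells begin on F#3, A3, C4, E4, G4 — each up a 3rd from the last.
Carrying on: B4 → D5 → F#5.
Statement 8 starts on F#5 and keeps the same diatonic contour: F#5 B4.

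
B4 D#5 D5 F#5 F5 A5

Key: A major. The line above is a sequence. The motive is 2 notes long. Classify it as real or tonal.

real

Each cell has the same semitone pattern (4,) — intervals are preserved exactly.
And D#5 lies outside A major, so the sequence is real rather than tonal.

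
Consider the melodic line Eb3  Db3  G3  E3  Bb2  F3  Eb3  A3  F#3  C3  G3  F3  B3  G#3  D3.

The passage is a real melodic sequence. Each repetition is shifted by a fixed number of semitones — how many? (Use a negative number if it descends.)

Taking 5-note groups, the heads are Eb3, F3, G3: the pattern moves up a 2nd.
Eb3→F3 is 53 − 51 = 2 semitones.

2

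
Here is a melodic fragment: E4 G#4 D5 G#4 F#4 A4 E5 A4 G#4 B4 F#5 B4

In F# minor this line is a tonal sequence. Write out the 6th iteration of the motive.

The 4-note cells begin on E4, F#4, G#4 — each up a 2nd from the last.
Continuing the starts: A4 → B4 → C#5.
From C#5 the diatonic shape gives C#5 E5 B5 E5.

C#5 E5 B5 E5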